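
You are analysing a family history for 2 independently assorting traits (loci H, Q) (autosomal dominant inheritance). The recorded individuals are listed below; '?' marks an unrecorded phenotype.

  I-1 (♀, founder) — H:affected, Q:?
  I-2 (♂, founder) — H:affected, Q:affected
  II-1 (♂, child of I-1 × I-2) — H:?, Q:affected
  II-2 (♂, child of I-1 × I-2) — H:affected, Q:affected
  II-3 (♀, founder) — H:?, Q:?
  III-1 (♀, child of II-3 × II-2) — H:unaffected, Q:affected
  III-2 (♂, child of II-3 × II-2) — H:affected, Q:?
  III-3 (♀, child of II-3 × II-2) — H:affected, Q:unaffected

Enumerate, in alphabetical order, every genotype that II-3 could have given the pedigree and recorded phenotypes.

H/I-1 aff ·: Hh|HH
H/I-2 aff ·: Hh|HH
H/II-1 ? I-1×I-2: hh|Hh|HH
H/II-2 aff I-1×I-2: Hh
H/II-3 ? ·: hh|Hh
H/III-1 un II-3×II-2: hh
H/III-2 aff II-3×II-2: Hh|HH
H/III-3 aff II-3×II-2: Hh|HH
⇒ H over [I-1,I-2,II-1,II-2,II-3,III-1,III-2,III-3]: 35 consistent
Q/I-1 ? ·: qq|Qq|QQ
Q/I-2 aff ·: Qq|QQ
Q/II-1 aff I-1×I-2: Qq|QQ
Q/II-2 aff I-1×I-2: Qq
Q/II-3 ? ·: qq|Qq
Q/III-1 aff II-3×II-2: Qq|QQ
Q/III-2 ? II-3×II-2: qq|Qq|QQ
Q/III-3 un II-3×II-2: qq
⇒ Q over [I-1,I-2,II-1,II-2,II-3,III-1,III-2,III-3]: 64 consistent

II-3 ∈ {Hh Qq, Hh qq, hh Qq, hh qq}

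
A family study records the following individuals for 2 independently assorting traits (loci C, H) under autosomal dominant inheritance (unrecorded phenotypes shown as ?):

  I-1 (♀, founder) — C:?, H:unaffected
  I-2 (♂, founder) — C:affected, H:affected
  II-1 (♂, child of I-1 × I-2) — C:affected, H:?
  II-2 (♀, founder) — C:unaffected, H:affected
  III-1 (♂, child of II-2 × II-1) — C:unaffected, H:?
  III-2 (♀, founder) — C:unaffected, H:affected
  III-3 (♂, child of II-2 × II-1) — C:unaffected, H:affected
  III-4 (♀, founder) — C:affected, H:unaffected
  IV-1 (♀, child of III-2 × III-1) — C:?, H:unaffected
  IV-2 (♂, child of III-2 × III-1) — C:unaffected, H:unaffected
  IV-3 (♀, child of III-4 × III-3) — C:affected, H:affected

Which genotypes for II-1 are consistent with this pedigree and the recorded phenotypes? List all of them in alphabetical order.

C/I-1 ? ·: cc|Cc|CC
C/I-2 aff ·: Cc|CC
C/II-1 aff I-1×I-2: Cc
C/II-2 un ·: cc
C/III-1 un II-2×II-1: cc
C/III-2 un ·: cc
C/III-3 un II-2×II-1: cc
C/III-4 aff ·: Cc|CC
C/IV-1 ? III-2×III-1: cc
C/IV-2 un III-2×III-1: cc
C/IV-3 aff III-4×III-3: Cc
⇒ C over [I-1,I-2,II-1,II-2,III-1,III-2,III-3,III-4,IV-1,IV-2,IV-3]: 10 consistent
H/I-1 un ·: hh
H/I-2 aff ·: Hh|HH
H/II-1 ? I-1×I-2: hh|Hh
H/II-2 aff ·: Hh|HH
H/III-1 ? II-2×II-1: hh|Hh
H/III-2 aff ·: Hh
H/III-3 aff II-2×II-1: Hh|HH
H/III-4 un ·: hh
H/IV-1 un III-2×III-1: hh
H/IV-2 un III-2×III-1: hh
H/IV-3 aff III-4×III-3: Hh
⇒ H over [I-1,I-2,II-1,II-2,III-1,III-2,III-3,III-4,IV-1,IV-2,IV-3]: 15 consistent

II-1 ∈ {Cc Hh, Cc hh}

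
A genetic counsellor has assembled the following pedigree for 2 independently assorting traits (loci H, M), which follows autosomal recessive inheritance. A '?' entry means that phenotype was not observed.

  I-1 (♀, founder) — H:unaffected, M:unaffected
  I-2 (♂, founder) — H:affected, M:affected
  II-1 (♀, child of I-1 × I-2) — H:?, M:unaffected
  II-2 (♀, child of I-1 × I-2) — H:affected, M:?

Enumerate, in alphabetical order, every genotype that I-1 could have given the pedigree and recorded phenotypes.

I-1 ∈ {Hh MM, Hh Mm}

H/I-1 un ·: Hh
H/I-2 aff ·: hh
H/II-1 ? I-1×I-2: Hh|hh
H/II-2 aff I-1×I-2: hh
⇒ H over [I-1,I-2,II-1,II-2]: 2 consistent
M/I-1 un ·: MM|Mm
M/I-2 aff ·: mm
M/II-1 un I-1×I-2: Mm
M/II-2 ? I-1×I-2: Mm|mm
⇒ M over [I-1,I-2,II-1,II-2]: 3 consistent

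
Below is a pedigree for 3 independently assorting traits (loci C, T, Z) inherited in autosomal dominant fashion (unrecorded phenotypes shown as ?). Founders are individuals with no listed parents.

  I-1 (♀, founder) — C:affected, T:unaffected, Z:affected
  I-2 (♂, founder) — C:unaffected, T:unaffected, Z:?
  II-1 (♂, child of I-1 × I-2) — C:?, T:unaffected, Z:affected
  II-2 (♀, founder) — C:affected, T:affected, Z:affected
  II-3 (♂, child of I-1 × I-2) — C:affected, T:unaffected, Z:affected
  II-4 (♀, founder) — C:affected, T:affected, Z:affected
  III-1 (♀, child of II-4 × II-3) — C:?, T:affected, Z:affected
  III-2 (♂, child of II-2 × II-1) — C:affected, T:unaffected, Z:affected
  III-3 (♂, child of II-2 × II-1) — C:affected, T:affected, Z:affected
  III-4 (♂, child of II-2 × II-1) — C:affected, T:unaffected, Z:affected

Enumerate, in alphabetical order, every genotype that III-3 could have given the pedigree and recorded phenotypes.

III-3 ∈ {CC Tt ZZ, CC Tt Zz, Cc Tt ZZ, Cc Tt Zz}

C/I-1 aff ·: Cc|CC
C/I-2 un ·: cc
C/II-1 ? I-1×I-2: cc|Cc
C/II-2 aff ·: Cc|CC
C/II-3 aff I-1×I-2: Cc
C/II-4 aff ·: Cc|CC
C/III-1 ? II-4×II-3: cc|Cc|CC
C/III-2 aff II-2×II-1: Cc|CC
C/III-3 aff II-2×II-1: Cc|CC
C/III-4 aff II-2×II-1: Cc|CC
⇒ C over [I-1,I-2,II-1,II-2,II-3,II-4,III-1,III-2,III-3,III-4]: 170 consistent
T/I-1 un ·: tt
T/I-2 un ·: tt
T/II-1 un I-1×I-2: tt
T/II-2 aff ·: Tt
T/II-3 un I-1×I-2: tt
T/II-4 aff ·: Tt|TT
T/III-1 aff II-4×II-3: Tt
T/III-2 un II-2×II-1: tt
T/III-3 aff II-2×II-1: Tt
T/III-4 un II-2×II-1: tt
⇒ T over [I-1,I-2,II-1,II-2,II-3,II-4,III-1,III-2,III-3,III-4]: 2 consistent
Z/I-1 aff ·: Zz|ZZ
Z/I-2 ? ·: zz|Zz|ZZ
Z/II-1 aff I-1×I-2: Zz|ZZ
Z/II-2 aff ·: Zz|ZZ
Z/II-3 aff I-1×I-2: Zz|ZZ
Z/II-4 aff ·: Zz|ZZ
Z/III-1 aff II-4×II-3: Zz|ZZ
Z/III-2 aff II-2×II-1: Zz|ZZ
Z/III-3 aff II-2×II-1: Zz|ZZ
Z/III-4 aff II-2×II-1: Zz|ZZ
⇒ Z over [I-1,I-2,II-1,II-2,II-3,II-4,III-1,III-2,III-3,III-4]: 680 consistent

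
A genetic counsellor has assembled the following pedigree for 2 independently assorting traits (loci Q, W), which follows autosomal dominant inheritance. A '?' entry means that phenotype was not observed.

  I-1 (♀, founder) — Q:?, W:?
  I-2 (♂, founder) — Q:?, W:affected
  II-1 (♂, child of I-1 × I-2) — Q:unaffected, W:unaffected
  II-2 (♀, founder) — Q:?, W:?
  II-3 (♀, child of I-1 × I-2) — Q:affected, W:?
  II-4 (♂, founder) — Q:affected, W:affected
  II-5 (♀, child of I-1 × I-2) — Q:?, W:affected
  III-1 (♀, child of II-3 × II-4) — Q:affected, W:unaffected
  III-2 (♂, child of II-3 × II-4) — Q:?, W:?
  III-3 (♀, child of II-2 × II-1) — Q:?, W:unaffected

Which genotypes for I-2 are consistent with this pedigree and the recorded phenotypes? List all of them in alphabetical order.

I-2 ∈ {Qq Ww, qq Ww}

Q/I-1 ? ·: qq|Qq
Q/I-2 ? ·: qq|Qq
Q/II-1 un I-1×I-2: qq
Q/II-2 ? ·: qq|Qq|QQ
Q/II-3 aff I-1×I-2: Qq|QQ
Q/II-4 aff ·: Qq|QQ
Q/II-5 ? I-1×I-2: qq|Qq|QQ
Q/III-1 aff II-3×II-4: Qq|QQ
Q/III-2 ? II-3×II-4: qq|Qq|QQ
Q/III-3 ? II-2×II-1: qq|Qq
⇒ Q over [I-1,I-2,II-1,II-2,II-3,II-4,II-5,III-1,III-2,III-3]: 340 consistent
W/I-1 ? ·: ww|Ww
W/I-2 aff ·: Ww
W/II-1 un I-1×I-2: ww
W/II-2 ? ·: ww|Ww
W/II-3 ? I-1×I-2: ww|Ww
W/II-4 aff ·: Ww
W/II-5 aff I-1×I-2: Ww|WW
W/III-1 un II-3×II-4: ww
W/III-2 ? II-3×II-4: ww|Ww|WW
W/III-3 un II-2×II-1: ww
⇒ W over [I-1,I-2,II-1,II-2,II-3,II-4,II-5,III-1,III-2,III-3]: 30 consistent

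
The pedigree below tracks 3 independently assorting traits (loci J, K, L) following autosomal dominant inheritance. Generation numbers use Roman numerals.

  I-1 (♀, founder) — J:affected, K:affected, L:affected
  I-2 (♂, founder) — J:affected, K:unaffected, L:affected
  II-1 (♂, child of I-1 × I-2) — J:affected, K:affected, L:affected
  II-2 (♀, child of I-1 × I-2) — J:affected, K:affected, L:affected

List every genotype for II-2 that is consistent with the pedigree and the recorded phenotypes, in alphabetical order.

J/I-1 aff ·: Jj|JJ
J/I-2 aff ·: Jj|JJ
J/II-1 aff I-1×I-2: Jj|JJ
J/II-2 aff I-1×I-2: Jj|JJ
⇒ J over [I-1,I-2,II-1,II-2]: 13 consistent
K/I-1 aff ·: Kk|KK
K/I-2 un ·: kk
K/II-1 aff I-1×I-2: Kk
K/II-2 aff I-1×I-2: Kk
⇒ K over [I-1,I-2,II-1,II-2]: 2 consistent
L/I-1 aff ·: Ll|LL
L/I-2 aff ·: Ll|LL
L/II-1 aff I-1×I-2: Ll|LL
L/II-2 aff I-1×I-2: Ll|LL
⇒ L over [I-1,I-2,II-1,II-2]: 13 consistent

II-2 ∈ {JJ Kk LL, JJ Kk Ll, Jj Kk LL, Jj Kk Ll}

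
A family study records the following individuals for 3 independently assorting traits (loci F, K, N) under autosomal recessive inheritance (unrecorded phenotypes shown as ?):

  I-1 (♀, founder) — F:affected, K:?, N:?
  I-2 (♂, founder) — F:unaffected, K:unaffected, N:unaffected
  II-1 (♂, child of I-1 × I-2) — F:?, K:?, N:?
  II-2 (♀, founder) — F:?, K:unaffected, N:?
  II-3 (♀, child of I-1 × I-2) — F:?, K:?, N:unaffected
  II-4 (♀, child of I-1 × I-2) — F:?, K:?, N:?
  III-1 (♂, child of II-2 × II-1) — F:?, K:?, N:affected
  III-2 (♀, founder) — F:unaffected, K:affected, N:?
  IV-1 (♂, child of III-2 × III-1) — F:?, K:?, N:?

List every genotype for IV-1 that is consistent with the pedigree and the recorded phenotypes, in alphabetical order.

IV-1 ∈ {FF Kk Nn, FF Kk nn, FF kk Nn, FF kk nn, Ff Kk Nn, Ff Kk nn, Ff kk Nn, Ff kk nn, ff Kk Nn, ff Kk nn, ff kk Nn, ff kk nn}

F/I-1 aff ·: ff
F/I-2 un ·: FF|Ff
F/II-1 ? I-1×I-2: Ff|ff
F/II-2 ? ·: FF|Ff|ff
F/II-3 ? I-1×I-2: Ff|ff
F/II-4 ? I-1×I-2: Ff|ff
F/III-1 ? II-2×II-1: FF|Ff|ff
F/III-2 un ·: FF|Ff
F/IV-1 ? III-2×III-1: FF|Ff|ff
⇒ F over [I-1,I-2,II-1,II-2,II-3,II-4,III-1,III-2,IV-1]: 199 consistent
K/I-1 ? ·: KK|Kk|kk
K/I-2 un ·: KK|Kk
K/II-1 ? I-1×I-2: KK|Kk|kk
K/II-2 un ·: KK|Kk
K/II-3 ? I-1×I-2: KK|Kk|kk
K/II-4 ? I-1×I-2: KK|Kk|kk
K/III-1 ? II-2×II-1: KK|Kk|kk
K/III-2 aff ·: kk
K/IV-1 ? III-2×III-1: Kk|kk
⇒ K over [I-1,I-2,II-1,II-2,II-3,II-4,III-1,III-2,IV-1]: 291 consistent
N/I-1 ? ·: NN|Nn|nn
N/I-2 un ·: NN|Nn
N/II-1 ? I-1×I-2: Nn|nn
N/II-2 ? ·: Nn|nn
N/II-3 un I-1×I-2: NN|Nn
N/II-4 ? I-1×I-2: NN|Nn|nn
N/III-1 aff II-2×II-1: nn
N/III-2 ? ·: NN|Nn|nn
N/IV-1 ? III-2×III-1: Nn|nn
⇒ N over [I-1,I-2,II-1,II-2,II-3,II-4,III-1,III-2,IV-1]: 200 consistent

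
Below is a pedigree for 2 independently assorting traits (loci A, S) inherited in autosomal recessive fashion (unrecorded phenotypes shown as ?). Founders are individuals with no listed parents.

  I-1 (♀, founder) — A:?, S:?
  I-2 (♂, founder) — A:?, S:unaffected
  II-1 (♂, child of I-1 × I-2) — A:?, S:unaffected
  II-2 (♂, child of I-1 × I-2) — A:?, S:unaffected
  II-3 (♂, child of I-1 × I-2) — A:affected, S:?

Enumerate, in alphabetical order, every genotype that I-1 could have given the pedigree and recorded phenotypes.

I-1 ∈ {Aa SS, Aa Ss, Aa ss, aa SS, aa Ss, aa ss}

A/I-1 ? ·: Aa|aa
A/I-2 ? ·: Aa|aa
A/II-1 ? I-1×I-2: AA|Aa|aa
A/II-2 ? I-1×I-2: AA|Aa|aa
A/II-3 aff I-1×I-2: aa
⇒ A over [I-1,I-2,II-1,II-2,II-3]: 18 consistent
S/I-1 ? ·: SS|Ss|ss
S/I-2 un ·: SS|Ss
S/II-1 un I-1×I-2: SS|Ss
S/II-2 un I-1×I-2: SS|Ss
S/II-3 ? I-1×I-2: SS|Ss|ss
⇒ S over [I-1,I-2,II-1,II-2,II-3]: 32 consistent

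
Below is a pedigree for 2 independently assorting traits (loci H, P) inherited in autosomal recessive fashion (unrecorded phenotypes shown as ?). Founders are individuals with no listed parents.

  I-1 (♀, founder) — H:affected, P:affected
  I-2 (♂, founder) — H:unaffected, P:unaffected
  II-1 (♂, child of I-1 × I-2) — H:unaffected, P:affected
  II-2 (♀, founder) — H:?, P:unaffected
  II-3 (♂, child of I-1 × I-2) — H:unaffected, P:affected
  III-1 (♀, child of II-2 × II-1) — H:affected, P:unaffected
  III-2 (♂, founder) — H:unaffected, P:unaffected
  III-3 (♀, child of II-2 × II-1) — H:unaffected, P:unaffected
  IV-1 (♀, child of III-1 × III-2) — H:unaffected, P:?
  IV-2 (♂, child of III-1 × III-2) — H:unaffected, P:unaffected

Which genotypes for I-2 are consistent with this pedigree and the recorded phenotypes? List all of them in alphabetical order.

H/I-1 aff ·: hh
H/I-2 un ·: HH|Hh
H/II-1 un I-1×I-2: Hh
H/II-2 ? ·: Hh|hh
H/II-3 un I-1×I-2: Hh
H/III-1 aff II-2×II-1: hh
H/III-2 un ·: HH|Hh
H/III-3 un II-2×II-1: HH|Hh
H/IV-1 un III-1×III-2: Hh
H/IV-2 un III-1×III-2: Hh
⇒ H over [I-1,I-2,II-1,II-2,II-3,III-1,III-2,III-3,IV-1,IV-2]: 12 consistent
P/I-1 aff ·: pp
P/I-2 un ·: Pp
P/II-1 aff I-1×I-2: pp
P/II-2 un ·: PP|Pp
P/II-3 aff I-1×I-2: pp
P/III-1 un II-2×II-1: Pp
P/III-2 un ·: PP|Pp
P/III-3 un II-2×II-1: Pp
P/IV-1 ? III-1×III-2: PP|Pp|pp
P/IV-2 un III-1×III-2: PP|Pp
⇒ P over [I-1,I-2,II-1,II-2,II-3,III-1,III-2,III-3,IV-1,IV-2]: 20 consistent

I-2 ∈ {HH Pp, Hh Pp}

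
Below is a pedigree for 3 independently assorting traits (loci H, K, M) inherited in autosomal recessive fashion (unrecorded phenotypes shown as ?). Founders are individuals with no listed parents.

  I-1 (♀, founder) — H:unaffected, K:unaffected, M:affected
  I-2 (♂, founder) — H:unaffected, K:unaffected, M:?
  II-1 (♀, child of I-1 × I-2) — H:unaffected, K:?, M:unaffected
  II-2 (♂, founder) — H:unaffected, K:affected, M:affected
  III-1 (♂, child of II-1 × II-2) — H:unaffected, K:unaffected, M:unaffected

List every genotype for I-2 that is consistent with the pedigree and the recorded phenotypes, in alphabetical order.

H/I-1 un ·: HH|Hh
H/I-2 un ·: HH|Hh
H/II-1 un I-1×I-2: HH|Hh
H/II-2 un ·: HH|Hh
H/III-1 un II-1×II-2: HH|Hh
⇒ H over [I-1,I-2,II-1,II-2,III-1]: 24 consistent
K/I-1 un ·: KK|Kk
K/I-2 un ·: KK|Kk
K/II-1 ? I-1×I-2: KK|Kk
K/II-2 aff ·: kk
K/III-1 un II-1×II-2: Kk
⇒ K over [I-1,I-2,II-1,II-2,III-1]: 7 consistent
M/I-1 aff ·: mm
M/I-2 ? ·: MM|Mm
M/II-1 un I-1×I-2: Mm
M/II-2 aff ·: mm
M/III-1 un II-1×II-2: Mm
⇒ M over [I-1,I-2,II-1,II-2,III-1]: 2 consistent

I-2 ∈ {HH KK MM, HH KK Mm, HH Kk MM, HH Kk Mm, Hh KK MM, Hh KK Mm, Hh Kk MM, Hh Kk Mm}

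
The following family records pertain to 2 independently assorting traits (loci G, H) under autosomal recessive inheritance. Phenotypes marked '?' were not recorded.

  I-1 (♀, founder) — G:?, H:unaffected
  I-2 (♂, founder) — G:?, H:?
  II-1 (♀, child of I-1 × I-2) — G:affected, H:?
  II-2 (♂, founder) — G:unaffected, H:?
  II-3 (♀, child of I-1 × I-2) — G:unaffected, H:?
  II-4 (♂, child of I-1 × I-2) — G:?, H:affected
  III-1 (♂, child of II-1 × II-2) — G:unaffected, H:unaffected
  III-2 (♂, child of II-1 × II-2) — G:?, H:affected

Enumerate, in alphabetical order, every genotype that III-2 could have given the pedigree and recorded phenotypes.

G/I-1 ? ·: Gg|gg
G/I-2 ? ·: Gg|gg
G/II-1 aff I-1×I-2: gg
G/II-2 un ·: GG|Gg
G/II-3 un I-1×I-2: GG|Gg
G/II-4 ? I-1×I-2: GG|Gg|gg
G/III-1 un II-1×II-2: Gg
G/III-2 ? II-1×II-2: Gg|gg
⇒ G over [I-1,I-2,II-1,II-2,II-3,II-4,III-1,III-2]: 30 consistent
H/I-1 un ·: Hh
H/I-2 ? ·: Hh|hh
H/II-1 ? I-1×I-2: Hh|hh
H/II-2 ? ·: Hh|hh
H/II-3 ? I-1×I-2: HH|Hh|hh
H/II-4 aff I-1×I-2: hh
H/III-1 un II-1×II-2: HH|Hh
H/III-2 aff II-1×II-2: hh
⇒ H over [I-1,I-2,II-1,II-2,II-3,II-4,III-1,III-2]: 20 consistent

III-2 ∈ {Gg hh, gg hh}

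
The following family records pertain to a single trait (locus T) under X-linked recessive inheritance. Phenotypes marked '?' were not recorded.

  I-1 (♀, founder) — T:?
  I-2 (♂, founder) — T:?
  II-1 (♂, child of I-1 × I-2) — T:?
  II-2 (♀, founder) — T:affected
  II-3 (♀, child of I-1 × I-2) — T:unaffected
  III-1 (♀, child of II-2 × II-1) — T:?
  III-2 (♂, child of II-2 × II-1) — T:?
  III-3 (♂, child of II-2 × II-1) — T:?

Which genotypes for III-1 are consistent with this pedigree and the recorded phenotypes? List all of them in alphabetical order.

T/I-1 ? ·: X^TX^T|X^TX^t|X^tX^t
T/I-2 ? ·: X^TY|X^tY
T/II-1 ? I-1×I-2: X^TY|X^tY
T/II-2 aff ·: X^tX^t
T/II-3 un I-1×I-2: X^TX^T|X^TX^t
T/III-1 ? II-2×II-1: X^TX^t|X^tX^t
T/III-2 ? II-2×II-1: X^tY
T/III-3 ? II-2×II-1: X^tY
⇒ T over [I-1,I-2,II-1,II-2,II-3,III-1,III-2,III-3]: 9 consistent

III-1 ∈ {X^TX^t, X^tX^t}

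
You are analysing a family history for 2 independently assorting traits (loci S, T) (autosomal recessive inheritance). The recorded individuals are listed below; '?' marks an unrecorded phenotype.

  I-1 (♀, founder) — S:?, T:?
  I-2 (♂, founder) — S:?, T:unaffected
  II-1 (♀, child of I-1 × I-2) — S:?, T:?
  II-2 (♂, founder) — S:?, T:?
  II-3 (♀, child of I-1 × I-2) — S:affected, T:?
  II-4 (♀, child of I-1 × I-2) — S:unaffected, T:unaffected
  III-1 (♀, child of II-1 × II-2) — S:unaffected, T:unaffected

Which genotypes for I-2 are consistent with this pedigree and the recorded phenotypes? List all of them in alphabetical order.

I-2 ∈ {Ss TT, Ss Tt, ss TT, ss Tt}

S/I-1 ? ·: Ss|ss
S/I-2 ? ·: Ss|ss
S/II-1 ? I-1×I-2: SS|Ss|ss
S/II-2 ? ·: SS|Ss|ss
S/II-3 aff I-1×I-2: ss
S/II-4 un I-1×I-2: SS|Ss
S/III-1 un II-1×II-2: SS|Ss
⇒ S over [I-1,I-2,II-1,II-2,II-3,II-4,III-1]: 36 consistent
T/I-1 ? ·: TT|Tt|tt
T/I-2 un ·: TT|Tt
T/II-1 ? I-1×I-2: TT|Tt|tt
T/II-2 ? ·: TT|Tt|tt
T/II-3 ? I-1×I-2: TT|Tt|tt
T/II-4 un I-1×I-2: TT|Tt
T/III-1 un II-1×II-2: TT|Tt
⇒ T over [I-1,I-2,II-1,II-2,II-3,II-4,III-1]: 161 consistent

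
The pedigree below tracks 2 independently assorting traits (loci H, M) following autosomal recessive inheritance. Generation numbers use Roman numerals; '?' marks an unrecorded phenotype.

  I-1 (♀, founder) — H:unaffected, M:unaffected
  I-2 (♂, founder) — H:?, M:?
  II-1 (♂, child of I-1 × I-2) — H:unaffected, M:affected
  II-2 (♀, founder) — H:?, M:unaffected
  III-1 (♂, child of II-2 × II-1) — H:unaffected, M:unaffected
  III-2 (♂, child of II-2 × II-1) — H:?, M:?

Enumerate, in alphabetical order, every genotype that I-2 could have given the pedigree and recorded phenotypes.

H/I-1 un ·: HH|Hh
H/I-2 ? ·: HH|Hh|hh
H/II-1 un I-1×I-2: HH|Hh
H/II-2 ? ·: HH|Hh|hh
H/III-1 un II-2×II-1: HH|Hh
H/III-2 ? II-2×II-1: HH|Hh|hh
⇒ H over [I-1,I-2,II-1,II-2,III-1,III-2]: 84 consistent
M/I-1 un ·: Mm
M/I-2 ? ·: Mm|mm
M/II-1 aff I-1×I-2: mm
M/II-2 un ·: MM|Mm
M/III-1 un II-2×II-1: Mm
M/III-2 ? II-2×II-1: Mm|mm
⇒ M over [I-1,I-2,II-1,II-2,III-1,III-2]: 6 consistent

I-2 ∈ {HH Mm, HH mm, Hh Mm, Hh mm, hh Mm, hh mm}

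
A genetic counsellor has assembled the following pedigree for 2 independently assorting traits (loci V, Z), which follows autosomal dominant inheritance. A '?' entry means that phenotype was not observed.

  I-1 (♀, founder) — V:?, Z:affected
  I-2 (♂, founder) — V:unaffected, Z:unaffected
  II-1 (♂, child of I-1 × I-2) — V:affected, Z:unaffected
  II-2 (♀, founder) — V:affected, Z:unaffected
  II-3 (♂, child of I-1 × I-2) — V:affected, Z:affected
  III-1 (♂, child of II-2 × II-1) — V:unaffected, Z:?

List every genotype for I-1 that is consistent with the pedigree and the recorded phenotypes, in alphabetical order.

V/I-1 ? ·: Vv|VV
V/I-2 un ·: vv
V/II-1 aff I-1×I-2: Vv
V/II-2 aff ·: Vv
V/II-3 aff I-1×I-2: Vv
V/III-1 un II-2×II-1: vv
⇒ V over [I-1,I-2,II-1,II-2,II-3,III-1]: 2 consistent
Z/I-1 aff ·: Zz
Z/I-2 un ·: zz
Z/II-1 un I-1×I-2: zz
Z/II-2 un ·: zz
Z/II-3 aff I-1×I-2: Zz
Z/III-1 ? II-2×II-1: zz
⇒ Z over [I-1,I-2,II-1,II-2,II-3,III-1]: 1 consistent

I-1 ∈ {VV Zz, Vv Zz}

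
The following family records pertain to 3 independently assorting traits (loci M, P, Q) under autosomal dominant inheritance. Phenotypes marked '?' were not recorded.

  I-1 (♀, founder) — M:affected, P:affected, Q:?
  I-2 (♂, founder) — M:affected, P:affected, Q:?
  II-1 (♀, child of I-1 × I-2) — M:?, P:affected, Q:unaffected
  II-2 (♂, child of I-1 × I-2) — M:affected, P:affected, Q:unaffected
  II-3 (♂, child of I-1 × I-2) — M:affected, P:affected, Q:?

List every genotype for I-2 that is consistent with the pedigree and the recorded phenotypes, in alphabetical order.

I-2 ∈ {MM PP Qq, MM PP qq, MM Pp Qq, MM Pp qq, Mm PP Qq, Mm PP qq, Mm Pp Qq, Mm Pp qq}

M/I-1 aff ·: Mm|MM
M/I-2 aff ·: Mm|MM
M/II-1 ? I-1×I-2: mm|Mm|MM
M/II-2 aff I-1×I-2: Mm|MM
M/II-3 aff I-1×I-2: Mm|MM
⇒ M over [I-1,I-2,II-1,II-2,II-3]: 29 consistent
P/I-1 aff ·: Pp|PP
P/I-2 aff ·: Pp|PP
P/II-1 aff I-1×I-2: Pp|PP
P/II-2 aff I-1×I-2: Pp|PP
P/II-3 aff I-1×I-2: Pp|PP
⇒ P over [I-1,I-2,II-1,II-2,II-3]: 25 consistent
Q/I-1 ? ·: qq|Qq
Q/I-2 ? ·: qq|Qq
Q/II-1 un I-1×I-2: qq
Q/II-2 un I-1×I-2: qq
Q/II-3 ? I-1×I-2: qq|Qq|QQ
⇒ Q over [I-1,I-2,II-1,II-2,II-3]: 8 consistent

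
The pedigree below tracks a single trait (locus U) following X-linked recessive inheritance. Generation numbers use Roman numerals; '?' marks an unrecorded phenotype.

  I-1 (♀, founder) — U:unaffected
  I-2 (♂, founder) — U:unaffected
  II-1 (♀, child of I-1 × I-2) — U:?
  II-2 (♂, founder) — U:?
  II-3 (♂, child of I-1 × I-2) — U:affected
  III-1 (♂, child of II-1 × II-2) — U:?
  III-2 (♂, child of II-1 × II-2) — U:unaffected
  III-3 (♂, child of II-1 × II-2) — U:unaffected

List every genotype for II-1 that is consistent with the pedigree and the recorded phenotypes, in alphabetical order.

II-1 ∈ {X^UX^U, X^UX^u}

U/I-1 un ·: X^UX^u
U/I-2 un ·: X^UY
U/II-1 ? I-1×I-2: X^UX^U|X^UX^u
U/II-2 ? ·: X^UY|X^uY
U/II-3 aff I-1×I-2: X^uY
U/III-1 ? II-1×II-2: X^UY|X^uY
U/III-2 un II-1×II-2: X^UY
U/III-3 un II-1×II-2: X^UY
⇒ U over [I-1,I-2,II-1,II-2,II-3,III-1,III-2,III-3]: 6 consistent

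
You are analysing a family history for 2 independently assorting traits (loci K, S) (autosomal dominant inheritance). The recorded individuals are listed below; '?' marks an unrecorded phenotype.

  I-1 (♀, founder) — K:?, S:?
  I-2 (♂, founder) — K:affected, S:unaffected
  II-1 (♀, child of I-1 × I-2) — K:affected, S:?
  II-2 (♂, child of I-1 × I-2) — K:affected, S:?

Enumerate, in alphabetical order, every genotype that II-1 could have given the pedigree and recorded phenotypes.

II-1 ∈ {KK Ss, KK ss, Kk Ss, Kk ss}

K/I-1 ? ·: kk|Kk|KK
K/I-2 aff ·: Kk|KK
K/II-1 aff I-1×I-2: Kk|KK
K/II-2 aff I-1×I-2: Kk|KK
⇒ K over [I-1,I-2,II-1,II-2]: 15 consistent
S/I-1 ? ·: ss|Ss|SS
S/I-2 un ·: ss
S/II-1 ? I-1×I-2: ss|Ss
S/II-2 ? I-1×I-2: ss|Ss
⇒ S over [I-1,I-2,II-1,II-2]: 6 consistent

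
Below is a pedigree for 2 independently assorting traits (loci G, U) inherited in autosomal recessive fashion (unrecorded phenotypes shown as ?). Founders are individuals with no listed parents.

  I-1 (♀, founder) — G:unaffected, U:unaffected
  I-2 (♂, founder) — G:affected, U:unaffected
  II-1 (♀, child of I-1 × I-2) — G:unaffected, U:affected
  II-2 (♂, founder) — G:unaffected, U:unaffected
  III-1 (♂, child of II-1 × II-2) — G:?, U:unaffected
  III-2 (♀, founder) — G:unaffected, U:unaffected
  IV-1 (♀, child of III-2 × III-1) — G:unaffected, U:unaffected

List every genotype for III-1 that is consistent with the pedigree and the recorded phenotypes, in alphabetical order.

G/I-1 un ·: GG|Gg
G/I-2 aff ·: gg
G/II-1 un I-1×I-2: Gg
G/II-2 un ·: GG|Gg
G/III-1 ? II-1×II-2: GG|Gg|gg
G/III-2 un ·: GG|Gg
G/IV-1 un III-2×III-1: GG|Gg
⇒ G over [I-1,I-2,II-1,II-2,III-1,III-2,IV-1]: 32 consistent
U/I-1 un ·: Uu
U/I-2 un ·: Uu
U/II-1 aff I-1×I-2: uu
U/II-2 un ·: UU|Uu
U/III-1 un II-1×II-2: Uu
U/III-2 un ·: UU|Uu
U/IV-1 un III-2×III-1: UU|Uu
⇒ U over [I-1,I-2,II-1,II-2,III-1,III-2,IV-1]: 8 consistent

III-1 ∈ {GG Uu, Gg Uu, gg Uu}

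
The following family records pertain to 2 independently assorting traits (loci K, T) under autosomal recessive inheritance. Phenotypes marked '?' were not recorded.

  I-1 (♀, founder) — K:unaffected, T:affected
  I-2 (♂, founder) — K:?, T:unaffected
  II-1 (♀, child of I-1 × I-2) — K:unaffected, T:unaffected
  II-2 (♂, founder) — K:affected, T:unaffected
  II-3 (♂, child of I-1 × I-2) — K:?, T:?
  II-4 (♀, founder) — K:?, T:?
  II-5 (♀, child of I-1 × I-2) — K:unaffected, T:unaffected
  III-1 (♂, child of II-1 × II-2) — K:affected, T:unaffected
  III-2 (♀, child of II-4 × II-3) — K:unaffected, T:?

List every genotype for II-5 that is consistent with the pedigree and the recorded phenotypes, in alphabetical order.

K/I-1 un ·: KK|Kk
K/I-2 ? ·: KK|Kk|kk
K/II-1 un I-1×I-2: Kk
K/II-2 aff ·: kk
K/II-3 ? I-1×I-2: KK|Kk|kk
K/II-4 ? ·: KK|Kk|kk
K/II-5 un I-1×I-2: KK|Kk
K/III-1 aff II-1×II-2: kk
K/III-2 un II-4×II-3: KK|Kk
⇒ K over [I-1,I-2,II-1,II-2,II-3,II-4,II-5,III-1,III-2]: 70 consistent
T/I-1 aff ·: tt
T/I-2 un ·: TT|Tt
T/II-1 un I-1×I-2: Tt
T/II-2 un ·: TT|Tt
T/II-3 ? I-1×I-2: Tt|tt
T/II-4 ? ·: TT|Tt|tt
T/II-5 un I-1×I-2: Tt
T/III-1 un II-1×II-2: TT|Tt
T/III-2 ? II-4×II-3: TT|Tt|tt
⇒ T over [I-1,I-2,II-1,II-2,II-3,II-4,II-5,III-1,III-2]: 72 consistent

II-5 ∈ {KK Tt, Kk Tt}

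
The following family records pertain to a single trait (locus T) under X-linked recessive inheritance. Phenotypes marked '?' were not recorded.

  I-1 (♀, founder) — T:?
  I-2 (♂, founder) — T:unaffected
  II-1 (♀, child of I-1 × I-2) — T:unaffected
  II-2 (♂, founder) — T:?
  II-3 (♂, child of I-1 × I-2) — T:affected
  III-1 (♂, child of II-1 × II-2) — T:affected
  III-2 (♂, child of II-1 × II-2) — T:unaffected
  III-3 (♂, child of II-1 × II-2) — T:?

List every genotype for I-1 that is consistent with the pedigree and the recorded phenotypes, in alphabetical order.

I-1 ∈ {X^TX^t, X^tX^t}

T/I-1 ? ·: X^TX^t|X^tX^t
T/I-2 un ·: X^TY
T/II-1 un I-1×I-2: X^TX^t
T/II-2 ? ·: X^TY|X^tY
T/II-3 aff I-1×I-2: X^tY
T/III-1 aff II-1×II-2: X^tY
T/III-2 un II-1×II-2: X^TY
T/III-3 ? II-1×II-2: X^TY|X^tY
⇒ T over [I-1,I-2,II-1,II-2,II-3,III-1,III-2,III-3]: 8 consistent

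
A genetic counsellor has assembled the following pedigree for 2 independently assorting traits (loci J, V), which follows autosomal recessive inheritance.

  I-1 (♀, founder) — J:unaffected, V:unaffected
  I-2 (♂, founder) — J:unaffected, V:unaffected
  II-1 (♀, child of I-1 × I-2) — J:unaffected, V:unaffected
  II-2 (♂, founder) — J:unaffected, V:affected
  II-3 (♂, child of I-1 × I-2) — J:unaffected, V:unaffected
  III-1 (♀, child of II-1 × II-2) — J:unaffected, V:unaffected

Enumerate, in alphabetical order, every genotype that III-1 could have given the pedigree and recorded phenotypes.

J/I-1 un ·: JJ|Jj
J/I-2 un ·: JJ|Jj
J/II-1 un I-1×I-2: JJ|Jj
J/II-2 un ·: JJ|Jj
J/II-3 un I-1×I-2: JJ|Jj
J/III-1 un II-1×II-2: JJ|Jj
⇒ J over [I-1,I-2,II-1,II-2,II-3,III-1]: 45 consistent
V/I-1 un ·: VV|Vv
V/I-2 un ·: VV|Vv
V/II-1 un I-1×I-2: VV|Vv
V/II-2 aff ·: vv
V/II-3 un I-1×I-2: VV|Vv
V/III-1 un II-1×II-2: Vv
⇒ V over [I-1,I-2,II-1,II-2,II-3,III-1]: 13 consistent

III-1 ∈ {JJ Vv, Jj Vv}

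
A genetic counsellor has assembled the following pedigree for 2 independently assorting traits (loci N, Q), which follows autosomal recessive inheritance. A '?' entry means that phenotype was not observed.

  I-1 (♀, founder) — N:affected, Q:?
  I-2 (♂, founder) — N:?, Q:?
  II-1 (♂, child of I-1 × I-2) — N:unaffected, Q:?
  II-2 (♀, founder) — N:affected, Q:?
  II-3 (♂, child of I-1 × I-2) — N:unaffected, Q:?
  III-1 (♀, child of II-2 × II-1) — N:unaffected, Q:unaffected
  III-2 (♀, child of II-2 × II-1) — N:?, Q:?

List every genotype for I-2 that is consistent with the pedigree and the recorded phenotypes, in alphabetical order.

N/I-1 aff ·: nn
N/I-2 ? ·: NN|Nn
N/II-1 un I-1×I-2: Nn
N/II-2 aff ·: nn
N/II-3 un I-1×I-2: Nn
N/III-1 un II-2×II-1: Nn
N/III-2 ? II-2×II-1: Nn|nn
⇒ N over [I-1,I-2,II-1,II-2,II-3,III-1,III-2]: 4 consistent
Q/I-1 ? ·: QQ|Qq|qq
Q/I-2 ? ·: QQ|Qq|qq
Q/II-1 ? I-1×I-2: QQ|Qq|qq
Q/II-2 ? ·: QQ|Qq|qq
Q/II-3 ? I-1×I-2: QQ|Qq|qq
Q/III-1 un II-2×II-1: QQ|Qq
Q/III-2 ? II-2×II-1: QQ|Qq|qq
⇒ Q over [I-1,I-2,II-1,II-2,II-3,III-1,III-2]: 228 consistent

I-2 ∈ {NN QQ, NN Qq, NN qq, Nn QQ, Nn Qq, Nn qq}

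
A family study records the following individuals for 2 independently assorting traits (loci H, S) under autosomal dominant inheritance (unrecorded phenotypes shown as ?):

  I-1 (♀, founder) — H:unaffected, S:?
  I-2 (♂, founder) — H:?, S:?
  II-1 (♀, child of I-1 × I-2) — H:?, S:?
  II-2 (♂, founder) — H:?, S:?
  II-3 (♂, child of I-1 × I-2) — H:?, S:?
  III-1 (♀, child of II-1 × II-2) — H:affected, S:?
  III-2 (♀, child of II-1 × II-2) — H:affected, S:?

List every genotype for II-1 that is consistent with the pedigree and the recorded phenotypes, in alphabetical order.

II-1 ∈ {Hh SS, Hh Ss, Hh ss, hh SS, hh Ss, hh ss}

H/I-1 un ·: hh
H/I-2 ? ·: hh|Hh|HH
H/II-1 ? I-1×I-2: hh|Hh
H/II-2 ? ·: hh|Hh|HH
H/II-3 ? I-1×I-2: hh|Hh
H/III-1 aff II-1×II-2: Hh|HH
H/III-2 aff II-1×II-2: Hh|HH
⇒ H over [I-1,I-2,II-1,II-2,II-3,III-1,III-2]: 33 consistent
S/I-1 ? ·: ss|Ss|SS
S/I-2 ? ·: ss|Ss|SS
S/II-1 ? I-1×I-2: ss|Ss|SS
S/II-2 ? ·: ss|Ss|SS
S/II-3 ? I-1×I-2: ss|Ss|SS
S/III-1 ? II-1×II-2: ss|Ss|SS
S/III-2 ? II-1×II-2: ss|Ss|SS
⇒ S over [I-1,I-2,II-1,II-2,II-3,III-1,III-2]: 317 consistent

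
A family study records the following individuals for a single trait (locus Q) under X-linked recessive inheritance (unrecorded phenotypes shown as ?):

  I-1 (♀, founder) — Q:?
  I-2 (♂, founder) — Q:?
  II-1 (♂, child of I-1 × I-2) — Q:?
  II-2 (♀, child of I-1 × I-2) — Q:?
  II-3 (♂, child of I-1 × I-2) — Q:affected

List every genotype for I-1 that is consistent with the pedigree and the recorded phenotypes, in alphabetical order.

Q/I-1 ? ·: X^QX^q|X^qX^q
Q/I-2 ? ·: X^QY|X^qY
Q/II-1 ? I-1×I-2: X^QY|X^qY
Q/II-2 ? I-1×I-2: X^QX^Q|X^QX^q|X^qX^q
Q/II-3 aff I-1×I-2: X^qY
⇒ Q over [I-1,I-2,II-1,II-2,II-3]: 10 consistent

I-1 ∈ {X^QX^q, X^qX^q}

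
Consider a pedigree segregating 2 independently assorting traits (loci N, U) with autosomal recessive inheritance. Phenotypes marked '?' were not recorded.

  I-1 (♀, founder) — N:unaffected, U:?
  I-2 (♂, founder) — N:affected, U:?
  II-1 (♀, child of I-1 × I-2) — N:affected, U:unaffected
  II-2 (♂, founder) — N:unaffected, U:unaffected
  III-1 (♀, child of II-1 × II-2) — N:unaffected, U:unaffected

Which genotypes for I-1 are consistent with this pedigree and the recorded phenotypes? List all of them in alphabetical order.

I-1 ∈ {Nn UU, Nn Uu, Nn uu}

N/I-1 un ·: Nn
N/I-2 aff ·: nn
N/II-1 aff I-1×I-2: nn
N/II-2 un ·: NN|Nn
N/III-1 un II-1×II-2: Nn
⇒ N over [I-1,I-2,II-1,II-2,III-1]: 2 consistent
U/I-1 ? ·: UU|Uu|uu
U/I-2 ? ·: UU|Uu|uu
U/II-1 un I-1×I-2: UU|Uu
U/II-2 un ·: UU|Uu
U/III-1 un II-1×II-2: UU|Uu
⇒ U over [I-1,I-2,II-1,II-2,III-1]: 40 consistent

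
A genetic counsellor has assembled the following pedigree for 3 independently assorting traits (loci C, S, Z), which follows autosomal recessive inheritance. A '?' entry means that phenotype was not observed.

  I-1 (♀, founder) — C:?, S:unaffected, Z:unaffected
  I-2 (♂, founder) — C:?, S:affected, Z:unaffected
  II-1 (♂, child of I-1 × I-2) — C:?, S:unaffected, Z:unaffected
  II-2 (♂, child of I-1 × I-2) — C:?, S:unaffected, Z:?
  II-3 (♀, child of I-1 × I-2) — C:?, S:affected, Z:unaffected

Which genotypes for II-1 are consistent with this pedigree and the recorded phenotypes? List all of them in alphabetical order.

II-1 ∈ {CC Ss ZZ, CC Ss Zz, Cc Ss ZZ, Cc Ss Zz, cc Ss ZZ, cc Ss Zz}

C/I-1 ? ·: CC|Cc|cc
C/I-2 ? ·: CC|Cc|cc
C/II-1 ? I-1×I-2: CC|Cc|cc
C/II-2 ? I-1×I-2: CC|Cc|cc
C/II-3 ? I-1×I-2: CC|Cc|cc
⇒ C over [I-1,I-2,II-1,II-2,II-3]: 63 consistent
S/I-1 un ·: Ss
S/I-2 aff ·: ss
S/II-1 un I-1×I-2: Ss
S/II-2 un I-1×I-2: Ss
S/II-3 aff I-1×I-2: ss
⇒ S over [I-1,I-2,II-1,II-2,II-3]: 1 consistent
Z/I-1 un ·: ZZ|Zz
Z/I-2 un ·: ZZ|Zz
Z/II-1 un I-1×I-2: ZZ|Zz
Z/II-2 ? I-1×I-2: ZZ|Zz|zz
Z/II-3 un I-1×I-2: ZZ|Zz
⇒ Z over [I-1,I-2,II-1,II-2,II-3]: 29 consistent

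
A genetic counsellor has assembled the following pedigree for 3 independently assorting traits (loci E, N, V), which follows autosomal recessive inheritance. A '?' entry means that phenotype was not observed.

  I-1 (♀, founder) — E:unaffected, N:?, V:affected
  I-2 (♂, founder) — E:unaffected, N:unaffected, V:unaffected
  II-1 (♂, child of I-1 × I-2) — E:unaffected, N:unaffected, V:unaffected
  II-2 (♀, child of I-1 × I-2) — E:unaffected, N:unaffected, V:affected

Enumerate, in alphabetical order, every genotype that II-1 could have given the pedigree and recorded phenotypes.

E/I-1 un ·: EE|Ee
E/I-2 un ·: EE|Ee
E/II-1 un I-1×I-2: EE|Ee
E/II-2 un I-1×I-2: EE|Ee
⇒ E over [I-1,I-2,II-1,II-2]: 13 consistent
N/I-1 ? ·: NN|Nn|nn
N/I-2 un ·: NN|Nn
N/II-1 un I-1×I-2: NN|Nn
N/II-2 un I-1×I-2: NN|Nn
⇒ N over [I-1,I-2,II-1,II-2]: 15 consistent
V/I-1 aff ·: vv
V/I-2 un ·: Vv
V/II-1 un I-1×I-2: Vv
V/II-2 aff I-1×I-2: vv
⇒ V over [I-1,I-2,II-1,II-2]: 1 consistent

II-1 ∈ {EE NN Vv, EE Nn Vv, Ee NN Vv, Ee Nn Vv}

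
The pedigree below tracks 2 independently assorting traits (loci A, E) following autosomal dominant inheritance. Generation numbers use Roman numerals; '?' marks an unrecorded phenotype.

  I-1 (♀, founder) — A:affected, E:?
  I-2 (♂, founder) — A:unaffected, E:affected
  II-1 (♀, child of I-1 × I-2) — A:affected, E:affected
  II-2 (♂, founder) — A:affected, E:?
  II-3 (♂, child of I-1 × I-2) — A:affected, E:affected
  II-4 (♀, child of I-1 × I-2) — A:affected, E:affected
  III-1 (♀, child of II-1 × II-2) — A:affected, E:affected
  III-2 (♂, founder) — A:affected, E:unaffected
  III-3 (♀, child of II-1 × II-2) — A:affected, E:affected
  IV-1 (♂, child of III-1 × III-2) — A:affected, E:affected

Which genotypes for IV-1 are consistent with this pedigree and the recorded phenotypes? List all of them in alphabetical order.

A/I-1 aff ·: Aa|AA
A/I-2 un ·: aa
A/II-1 aff I-1×I-2: Aa
A/II-2 aff ·: Aa|AA
A/II-3 aff I-1×I-2: Aa
A/II-4 aff I-1×I-2: Aa
A/III-1 aff II-1×II-2: Aa|AA
A/III-2 aff ·: Aa|AA
A/III-3 aff II-1×II-2: Aa|AA
A/IV-1 aff III-1×III-2: Aa|AA
⇒ A over [I-1,I-2,II-1,II-2,II-3,II-4,III-1,III-2,III-3,IV-1]: 56 consistent
E/I-1 ? ·: ee|Ee|EE
E/I-2 aff ·: Ee|EE
E/II-1 aff I-1×I-2: Ee|EE
E/II-2 ? ·: ee|Ee|EE
E/II-3 aff I-1×I-2: Ee|EE
E/II-4 aff I-1×I-2: Ee|EE
E/III-1 aff II-1×II-2: Ee|EE
E/III-2 un ·: ee
E/III-3 aff II-1×II-2: Ee|EE
E/IV-1 aff III-1×III-2: Ee
⇒ E over [I-1,I-2,II-1,II-2,II-3,II-4,III-1,III-2,III-3,IV-1]: 204 consistent

IV-1 ∈ {AA Ee, Aa Ee}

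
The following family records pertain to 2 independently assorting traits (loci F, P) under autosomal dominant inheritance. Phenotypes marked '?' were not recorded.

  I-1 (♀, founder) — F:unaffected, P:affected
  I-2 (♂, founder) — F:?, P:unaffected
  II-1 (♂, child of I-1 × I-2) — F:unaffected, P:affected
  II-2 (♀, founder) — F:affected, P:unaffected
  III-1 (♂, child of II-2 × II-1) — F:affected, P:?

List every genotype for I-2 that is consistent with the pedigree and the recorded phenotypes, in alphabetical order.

F/I-1 un ·: ff
F/I-2 ? ·: ff|Ff
F/II-1 un I-1×I-2: ff
F/II-2 aff ·: Ff|FF
F/III-1 aff II-2×II-1: Ff
⇒ F over [I-1,I-2,II-1,II-2,III-1]: 4 consistent
P/I-1 aff ·: Pp|PP
P/I-2 un ·: pp
P/II-1 aff I-1×I-2: Pp
P/II-2 un ·: pp
P/III-1 ? II-2×II-1: pp|Pp
⇒ P over [I-1,I-2,II-1,II-2,III-1]: 4 consistent

I-2 ∈ {Ff pp, ff pp}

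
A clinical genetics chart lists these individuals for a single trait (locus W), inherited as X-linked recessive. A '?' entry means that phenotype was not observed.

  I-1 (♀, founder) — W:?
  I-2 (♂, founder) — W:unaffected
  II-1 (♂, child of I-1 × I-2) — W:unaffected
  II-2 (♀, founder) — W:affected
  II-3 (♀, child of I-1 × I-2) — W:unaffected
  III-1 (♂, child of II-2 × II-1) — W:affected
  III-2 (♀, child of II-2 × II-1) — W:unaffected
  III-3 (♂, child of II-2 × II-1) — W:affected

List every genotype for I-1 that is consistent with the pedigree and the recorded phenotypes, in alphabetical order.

W/I-1 ? ·: X^WX^W|X^WX^w
W/I-2 un ·: X^WY
W/II-1 un I-1×I-2: X^WY
W/II-2 aff ·: X^wX^w
W/II-3 un I-1×I-2: X^WX^W|X^WX^w
W/III-1 aff II-2×II-1: X^wY
W/III-2 un II-2×II-1: X^WX^w
W/III-3 aff II-2×II-1: X^wY
⇒ W over [I-1,I-2,II-1,II-2,II-3,III-1,III-2,III-3]: 3 consistent

I-1 ∈ {X^WX^W, X^WX^w}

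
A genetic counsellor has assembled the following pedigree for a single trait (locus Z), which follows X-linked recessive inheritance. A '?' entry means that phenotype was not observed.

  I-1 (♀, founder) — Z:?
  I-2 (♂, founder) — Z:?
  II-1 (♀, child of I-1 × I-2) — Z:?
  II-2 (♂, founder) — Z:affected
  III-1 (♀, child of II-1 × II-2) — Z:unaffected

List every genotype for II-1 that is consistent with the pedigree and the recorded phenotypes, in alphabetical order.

Z/I-1 ? ·: X^ZX^Z|X^ZX^z|X^zX^z
Z/I-2 ? ·: X^ZY|X^zY
Z/II-1 ? I-1×I-2: X^ZX^Z|X^ZX^z
Z/II-2 aff ·: X^zY
Z/III-1 un II-1×II-2: X^ZX^z
⇒ Z over [I-1,I-2,II-1,II-2,III-1]: 6 consistent

II-1 ∈ {X^ZX^Z, X^ZX^z}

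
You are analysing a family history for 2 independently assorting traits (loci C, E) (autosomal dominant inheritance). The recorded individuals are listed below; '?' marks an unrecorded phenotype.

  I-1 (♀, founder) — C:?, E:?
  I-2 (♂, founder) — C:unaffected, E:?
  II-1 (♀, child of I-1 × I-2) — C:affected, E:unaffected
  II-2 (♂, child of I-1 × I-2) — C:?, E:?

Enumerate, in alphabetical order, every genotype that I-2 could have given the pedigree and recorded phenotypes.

I-2 ∈ {cc Ee, cc ee}

C/I-1 ? ·: Cc|CC
C/I-2 un ·: cc
C/II-1 aff I-1×I-2: Cc
C/II-2 ? I-1×I-2: cc|Cc
⇒ C over [I-1,I-2,II-1,II-2]: 3 consistent
E/I-1 ? ·: ee|Ee
E/I-2 ? ·: ee|Ee
E/II-1 un I-1×I-2: ee
E/II-2 ? I-1×I-2: ee|Ee|EE
⇒ E over [I-1,I-2,II-1,II-2]: 8 consistent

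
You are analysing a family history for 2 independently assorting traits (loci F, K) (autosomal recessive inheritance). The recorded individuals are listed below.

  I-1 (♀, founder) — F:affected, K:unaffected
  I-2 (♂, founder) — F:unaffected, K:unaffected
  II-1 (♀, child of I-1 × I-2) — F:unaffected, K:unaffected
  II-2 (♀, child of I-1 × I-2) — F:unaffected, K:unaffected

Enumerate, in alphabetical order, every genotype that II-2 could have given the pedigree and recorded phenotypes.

F/I-1 aff ·: ff
F/I-2 un ·: FF|Ff
F/II-1 un I-1×I-2: Ff
F/II-2 un I-1×I-2: Ff
⇒ F over [I-1,I-2,II-1,II-2]: 2 consistent
K/I-1 un ·: KK|Kk
K/I-2 un ·: KK|Kk
K/II-1 un I-1×I-2: KK|Kk
K/II-2 un I-1×I-2: KK|Kk
⇒ K over [I-1,I-2,II-1,II-2]: 13 consistent

II-2 ∈ {Ff KK, Ff Kk}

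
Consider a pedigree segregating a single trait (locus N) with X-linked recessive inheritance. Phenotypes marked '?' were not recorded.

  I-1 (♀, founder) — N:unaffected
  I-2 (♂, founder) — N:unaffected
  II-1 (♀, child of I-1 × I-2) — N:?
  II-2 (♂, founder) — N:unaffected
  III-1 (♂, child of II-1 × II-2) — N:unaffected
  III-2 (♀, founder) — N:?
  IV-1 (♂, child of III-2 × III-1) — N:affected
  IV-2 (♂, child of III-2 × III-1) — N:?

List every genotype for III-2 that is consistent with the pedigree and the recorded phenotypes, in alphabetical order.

N/I-1 un ·: X^NX^N|X^NX^n
N/I-2 un ·: X^NY
N/II-1 ? I-1×I-2: X^NX^N|X^NX^n
N/II-2 un ·: X^NY
N/III-1 un II-1×II-2: X^NY
N/III-2 ? ·: X^NX^n|X^nX^n
N/IV-1 aff III-2×III-1: X^nY
N/IV-2 ? III-2×III-1: X^NY|X^nY
⇒ N over [I-1,I-2,II-1,II-2,III-1,III-2,IV-1,IV-2]: 9 consistent

III-2 ∈ {X^NX^n, X^nX^n}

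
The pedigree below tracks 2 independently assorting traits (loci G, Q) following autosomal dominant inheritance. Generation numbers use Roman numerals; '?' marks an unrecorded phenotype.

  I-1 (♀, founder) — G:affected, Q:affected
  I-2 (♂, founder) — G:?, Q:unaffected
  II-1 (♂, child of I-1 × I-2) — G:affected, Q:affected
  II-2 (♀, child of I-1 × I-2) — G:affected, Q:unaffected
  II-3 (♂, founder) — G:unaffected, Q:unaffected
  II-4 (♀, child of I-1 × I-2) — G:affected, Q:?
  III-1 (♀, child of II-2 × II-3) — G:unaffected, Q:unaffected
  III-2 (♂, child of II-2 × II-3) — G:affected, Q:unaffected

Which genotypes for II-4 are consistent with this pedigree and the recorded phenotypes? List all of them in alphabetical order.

II-4 ∈ {GG Qq, GG qq, Gg Qq, Gg qq}

G/I-1 aff ·: Gg|GG
G/I-2 ? ·: gg|Gg|GG
G/II-1 aff I-1×I-2: Gg|GG
G/II-2 aff I-1×I-2: Gg
G/II-3 un ·: gg
G/II-4 aff I-1×I-2: Gg|GG
G/III-1 un II-2×II-3: gg
G/III-2 aff II-2×II-3: Gg
⇒ G over [I-1,I-2,II-1,II-2,II-3,II-4,III-1,III-2]: 14 consistent
Q/I-1 aff ·: Qq
Q/I-2 un ·: qq
Q/II-1 aff I-1×I-2: Qq
Q/II-2 un I-1×I-2: qq
Q/II-3 un ·: qq
Q/II-4 ? I-1×I-2: qq|Qq
Q/III-1 un II-2×II-3: qq
Q/III-2 un II-2×II-3: qq
⇒ Q over [I-1,I-2,II-1,II-2,II-3,II-4,III-1,III-2]: 2 consistent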